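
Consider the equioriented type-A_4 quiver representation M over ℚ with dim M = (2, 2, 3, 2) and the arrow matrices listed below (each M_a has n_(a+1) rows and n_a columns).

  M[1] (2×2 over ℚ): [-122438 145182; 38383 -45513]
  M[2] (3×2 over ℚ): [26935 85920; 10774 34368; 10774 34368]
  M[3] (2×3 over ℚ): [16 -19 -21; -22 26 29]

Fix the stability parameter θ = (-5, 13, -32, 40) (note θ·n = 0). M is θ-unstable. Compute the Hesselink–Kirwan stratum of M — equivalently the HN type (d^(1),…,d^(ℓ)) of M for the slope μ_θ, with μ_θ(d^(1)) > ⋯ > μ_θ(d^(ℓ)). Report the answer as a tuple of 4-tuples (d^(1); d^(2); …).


Barcode: M ≅ I[1,2], I[1,3], I[3,4]^2. HN layers by μ_θ (5 steps, strictly decreasing):
  μ^(1)=40; μ^(2)=13; μ^(3)=-5; μ^(4)=-8; μ^(5)=-32

((0, 0, 0, 2); (0, 1, 0, 0); (1, 0, 0, 0); (1, 1, 1, 0); (0, 0, 2, 0))


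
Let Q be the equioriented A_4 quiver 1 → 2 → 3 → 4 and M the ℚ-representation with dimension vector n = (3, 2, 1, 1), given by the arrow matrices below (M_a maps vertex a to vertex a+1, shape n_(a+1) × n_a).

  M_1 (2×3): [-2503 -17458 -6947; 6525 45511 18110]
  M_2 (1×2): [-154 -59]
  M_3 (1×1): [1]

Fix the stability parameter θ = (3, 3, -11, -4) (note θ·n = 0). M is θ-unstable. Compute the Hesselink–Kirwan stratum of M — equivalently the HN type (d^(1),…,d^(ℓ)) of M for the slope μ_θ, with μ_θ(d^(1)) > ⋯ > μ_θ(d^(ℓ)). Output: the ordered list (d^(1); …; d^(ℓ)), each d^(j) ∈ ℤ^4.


Barcode: M ≅ I[1,1], I[1,2], I[1,4]. HN layers by μ_θ (2 steps, strictly decreasing):
  μ^(1)=3; μ^(2)=-9/4

((2, 1, 0, 0); (1, 1, 1, 1))


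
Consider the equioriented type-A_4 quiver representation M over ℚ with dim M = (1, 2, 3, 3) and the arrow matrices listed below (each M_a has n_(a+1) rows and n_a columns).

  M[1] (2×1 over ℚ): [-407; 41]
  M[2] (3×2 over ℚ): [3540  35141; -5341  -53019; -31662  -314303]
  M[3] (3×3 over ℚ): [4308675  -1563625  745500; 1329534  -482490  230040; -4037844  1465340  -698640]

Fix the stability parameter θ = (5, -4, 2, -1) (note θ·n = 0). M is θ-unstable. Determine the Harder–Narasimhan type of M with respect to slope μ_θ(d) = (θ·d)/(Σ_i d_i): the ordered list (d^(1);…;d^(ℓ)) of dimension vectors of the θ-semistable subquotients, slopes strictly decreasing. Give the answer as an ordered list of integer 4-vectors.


Interval decomposition of M: I[1,4], I[2,3], I[3,3], I[4,4]^2.
HN type (ℓ=4): μ^(1)=2; μ^(2)=1/2; μ^(3)=-1; μ^(4)=-4

((0, 0, 2, 0); (1, 1, 1, 1); (0, 0, 0, 2); (0, 1, 0, 0))


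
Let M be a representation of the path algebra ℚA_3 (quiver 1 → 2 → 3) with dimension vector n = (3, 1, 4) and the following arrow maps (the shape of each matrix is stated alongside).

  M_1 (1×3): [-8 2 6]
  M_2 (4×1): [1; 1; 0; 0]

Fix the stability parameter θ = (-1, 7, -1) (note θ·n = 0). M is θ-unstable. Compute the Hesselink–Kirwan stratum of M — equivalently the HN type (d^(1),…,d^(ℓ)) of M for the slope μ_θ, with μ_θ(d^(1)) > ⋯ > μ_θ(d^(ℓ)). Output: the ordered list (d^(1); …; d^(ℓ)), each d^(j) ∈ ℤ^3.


Via rank(M_{q-1}∘⋯∘M_p): M ≅ I[1,1]^2, I[1,3], I[3,3]^3.
μ_θ-semistable layers: μ^(1)=3; μ^(2)=-1

((0, 1, 1); (3, 0, 3))


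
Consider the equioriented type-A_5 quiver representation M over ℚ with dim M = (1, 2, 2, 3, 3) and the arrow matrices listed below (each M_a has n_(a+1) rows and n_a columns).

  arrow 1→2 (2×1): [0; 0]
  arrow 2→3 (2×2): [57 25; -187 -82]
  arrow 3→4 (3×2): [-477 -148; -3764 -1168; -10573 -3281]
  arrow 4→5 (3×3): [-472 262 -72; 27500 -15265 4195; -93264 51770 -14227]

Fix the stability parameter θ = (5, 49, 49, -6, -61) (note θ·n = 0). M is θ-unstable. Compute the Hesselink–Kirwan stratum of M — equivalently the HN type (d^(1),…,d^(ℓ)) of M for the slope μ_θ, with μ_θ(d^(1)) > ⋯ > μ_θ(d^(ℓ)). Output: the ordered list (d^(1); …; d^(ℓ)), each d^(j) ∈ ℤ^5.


Interval decomposition of M: I[1,1], I[2,4], I[2,5], I[4,5], I[5,5].
HN type (ℓ=5): μ^(1)=92/3; μ^(2)=31/4; μ^(3)=5; μ^(4)=-67/2; μ^(5)=-61

((0, 1, 1, 1, 0); (0, 1, 1, 1, 1); (1, 0, 0, 0, 0); (0, 0, 0, 1, 1); (0, 0, 0, 0, 1))


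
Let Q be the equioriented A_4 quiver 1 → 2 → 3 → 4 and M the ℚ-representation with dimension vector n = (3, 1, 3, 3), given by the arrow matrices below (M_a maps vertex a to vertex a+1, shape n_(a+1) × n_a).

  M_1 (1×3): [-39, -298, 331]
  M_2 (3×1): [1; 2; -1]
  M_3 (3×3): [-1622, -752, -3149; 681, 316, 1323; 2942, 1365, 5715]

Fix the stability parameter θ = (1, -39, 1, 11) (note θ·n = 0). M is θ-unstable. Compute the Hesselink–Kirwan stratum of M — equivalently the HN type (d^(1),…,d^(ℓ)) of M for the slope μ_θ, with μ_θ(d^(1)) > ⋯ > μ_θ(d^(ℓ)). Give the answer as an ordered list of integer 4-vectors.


Via rank(M_{q-1}∘⋯∘M_p): M ≅ I[1,1]^2, I[1,4], I[3,4]^2.
μ_θ-semistable layers: μ^(1)=11; μ^(2)=1; μ^(3)=-19

((0, 0, 0, 3); (2, 0, 3, 0); (1, 1, 0, 0))


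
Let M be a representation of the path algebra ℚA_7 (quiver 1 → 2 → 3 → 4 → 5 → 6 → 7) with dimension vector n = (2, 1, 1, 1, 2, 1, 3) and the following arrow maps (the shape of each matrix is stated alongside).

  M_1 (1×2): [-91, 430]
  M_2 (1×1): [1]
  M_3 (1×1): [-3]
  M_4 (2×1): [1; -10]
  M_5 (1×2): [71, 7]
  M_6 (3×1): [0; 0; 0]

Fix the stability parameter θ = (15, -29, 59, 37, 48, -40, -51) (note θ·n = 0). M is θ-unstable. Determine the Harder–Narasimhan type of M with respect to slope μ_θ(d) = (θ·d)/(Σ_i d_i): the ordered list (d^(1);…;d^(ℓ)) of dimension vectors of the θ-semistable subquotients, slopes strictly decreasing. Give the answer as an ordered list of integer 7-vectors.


Via rank(M_{q-1}∘⋯∘M_p): M ≅ I[1,1], I[1,6], I[5,5], I[7,7]^3.
μ_θ-semistable layers: μ^(1)=48; μ^(2)=26; μ^(3)=15; μ^(4)=-7; μ^(5)=-51

((0, 0, 0, 0, 1, 0, 0); (0, 0, 1, 1, 1, 1, 0); (1, 0, 0, 0, 0, 0, 0); (1, 1, 0, 0, 0, 0, 0); (0, 0, 0, 0, 0, 0, 3))


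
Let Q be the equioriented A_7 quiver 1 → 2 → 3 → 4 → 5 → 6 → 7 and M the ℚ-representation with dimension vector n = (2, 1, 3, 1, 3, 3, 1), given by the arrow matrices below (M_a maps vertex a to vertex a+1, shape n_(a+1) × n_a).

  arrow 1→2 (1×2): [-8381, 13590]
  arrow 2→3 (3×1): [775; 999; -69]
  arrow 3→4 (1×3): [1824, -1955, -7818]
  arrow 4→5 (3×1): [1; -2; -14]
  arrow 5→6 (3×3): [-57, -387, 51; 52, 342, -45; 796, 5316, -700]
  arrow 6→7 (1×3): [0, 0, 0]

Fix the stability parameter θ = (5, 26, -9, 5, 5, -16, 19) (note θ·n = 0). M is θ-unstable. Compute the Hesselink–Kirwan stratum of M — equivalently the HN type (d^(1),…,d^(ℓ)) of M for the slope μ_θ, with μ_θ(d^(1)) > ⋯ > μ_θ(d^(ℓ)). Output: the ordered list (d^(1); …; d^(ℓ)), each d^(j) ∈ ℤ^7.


Interval decomposition of M: I[1,1], I[1,6], I[3,3]^2, I[5,5], I[5,6], I[6,6], I[7,7].
HN type (ℓ=6): μ^(1)=19; μ^(2)=5; μ^(3)=8/3; μ^(4)=-11/2; μ^(5)=-9; μ^(6)=-16

((0, 0, 0, 0, 0, 0, 1); (1, 0, 0, 0, 1, 0, 0); (1, 1, 1, 1, 1, 1, 0); (0, 0, 0, 0, 1, 1, 0); (0, 0, 2, 0, 0, 0, 0); (0, 0, 0, 0, 0, 1, 0))


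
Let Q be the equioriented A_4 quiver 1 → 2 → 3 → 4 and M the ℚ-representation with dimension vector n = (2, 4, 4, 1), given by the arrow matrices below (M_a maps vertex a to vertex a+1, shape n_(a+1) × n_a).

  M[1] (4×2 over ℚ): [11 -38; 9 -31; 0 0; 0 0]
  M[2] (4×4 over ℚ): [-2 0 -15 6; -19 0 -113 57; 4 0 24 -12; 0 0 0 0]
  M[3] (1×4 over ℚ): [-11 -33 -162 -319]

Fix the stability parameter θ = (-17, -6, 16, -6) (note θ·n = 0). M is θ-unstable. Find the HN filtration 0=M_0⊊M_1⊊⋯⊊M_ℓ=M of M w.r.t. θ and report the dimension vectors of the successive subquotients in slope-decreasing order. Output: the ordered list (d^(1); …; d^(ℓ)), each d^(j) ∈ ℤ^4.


Interval decomposition of M: I[1,2], I[1,4], I[2,2], I[2,3], I[3,3]^2.
HN type (ℓ=4): μ^(1)=16; μ^(2)=5; μ^(3)=-6; μ^(4)=-17

((0, 0, 3, 0); (0, 0, 1, 1); (0, 4, 0, 0); (2, 0, 0, 0))


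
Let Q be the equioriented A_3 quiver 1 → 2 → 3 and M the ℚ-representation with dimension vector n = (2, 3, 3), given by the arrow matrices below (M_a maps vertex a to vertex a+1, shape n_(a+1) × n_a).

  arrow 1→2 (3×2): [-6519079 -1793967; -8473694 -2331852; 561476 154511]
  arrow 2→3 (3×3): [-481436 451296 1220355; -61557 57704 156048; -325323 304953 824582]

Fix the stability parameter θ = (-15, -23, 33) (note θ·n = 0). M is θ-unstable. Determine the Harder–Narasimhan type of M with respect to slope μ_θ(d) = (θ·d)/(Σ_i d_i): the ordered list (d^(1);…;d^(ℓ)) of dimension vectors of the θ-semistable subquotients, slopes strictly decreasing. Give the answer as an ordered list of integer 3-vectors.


Interval decomposition of M: I[1,3]^2, I[2,3].
HN type (ℓ=3): μ^(1)=33; μ^(2)=-19; μ^(3)=-23

((0, 0, 3); (2, 2, 0); (0, 1, 0))


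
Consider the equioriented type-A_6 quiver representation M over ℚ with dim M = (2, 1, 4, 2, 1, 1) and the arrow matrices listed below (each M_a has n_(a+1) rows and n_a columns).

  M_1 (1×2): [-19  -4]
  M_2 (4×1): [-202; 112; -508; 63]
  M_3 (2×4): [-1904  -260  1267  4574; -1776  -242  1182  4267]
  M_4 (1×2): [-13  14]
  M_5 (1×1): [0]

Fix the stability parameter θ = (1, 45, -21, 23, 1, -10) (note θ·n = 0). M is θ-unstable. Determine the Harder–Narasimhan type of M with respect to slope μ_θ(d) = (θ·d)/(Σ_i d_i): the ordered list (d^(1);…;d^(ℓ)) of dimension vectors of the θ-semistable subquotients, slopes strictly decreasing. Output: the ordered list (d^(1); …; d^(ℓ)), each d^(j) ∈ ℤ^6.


Barcode: M ≅ I[1,1], I[1,4], I[3,3]^2, I[3,5], I[6,6]. HN layers by μ_θ (5 steps, strictly decreasing):
  μ^(1)=23; μ^(2)=12; μ^(3)=1; μ^(4)=-10; μ^(5)=-21

((0, 0, 0, 1, 0, 0); (0, 1, 1, 1, 1, 0); (2, 0, 0, 0, 0, 0); (0, 0, 0, 0, 0, 1); (0, 0, 3, 0, 0, 0))


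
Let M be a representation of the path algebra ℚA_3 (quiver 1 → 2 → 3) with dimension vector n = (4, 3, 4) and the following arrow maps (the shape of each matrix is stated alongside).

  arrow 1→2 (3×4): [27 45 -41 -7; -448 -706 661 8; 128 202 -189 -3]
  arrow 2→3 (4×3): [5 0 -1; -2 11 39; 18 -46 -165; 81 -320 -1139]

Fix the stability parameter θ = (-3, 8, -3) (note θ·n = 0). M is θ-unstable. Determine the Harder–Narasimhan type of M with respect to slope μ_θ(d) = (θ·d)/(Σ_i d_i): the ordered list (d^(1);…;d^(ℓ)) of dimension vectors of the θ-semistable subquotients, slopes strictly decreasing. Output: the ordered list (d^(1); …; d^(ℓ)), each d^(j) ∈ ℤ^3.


Interval decomposition of M: I[1,1], I[1,3]^3, I[3,3].
HN type (ℓ=2): μ^(1)=5/2; μ^(2)=-3

((0, 3, 3); (4, 0, 1))


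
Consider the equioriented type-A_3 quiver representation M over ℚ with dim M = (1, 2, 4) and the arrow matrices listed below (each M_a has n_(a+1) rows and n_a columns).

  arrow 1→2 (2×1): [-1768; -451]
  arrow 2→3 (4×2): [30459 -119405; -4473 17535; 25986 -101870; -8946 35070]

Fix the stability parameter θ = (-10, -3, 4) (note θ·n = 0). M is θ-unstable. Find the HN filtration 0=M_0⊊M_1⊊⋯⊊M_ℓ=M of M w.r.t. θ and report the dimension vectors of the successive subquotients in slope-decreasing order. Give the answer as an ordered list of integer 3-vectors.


Barcode: M ≅ I[1,3], I[2,2], I[3,3]^3. HN layers by μ_θ (3 steps, strictly decreasing):
  μ^(1)=4; μ^(2)=-3; μ^(3)=-10

((0, 0, 4); (0, 2, 0); (1, 0, 0))


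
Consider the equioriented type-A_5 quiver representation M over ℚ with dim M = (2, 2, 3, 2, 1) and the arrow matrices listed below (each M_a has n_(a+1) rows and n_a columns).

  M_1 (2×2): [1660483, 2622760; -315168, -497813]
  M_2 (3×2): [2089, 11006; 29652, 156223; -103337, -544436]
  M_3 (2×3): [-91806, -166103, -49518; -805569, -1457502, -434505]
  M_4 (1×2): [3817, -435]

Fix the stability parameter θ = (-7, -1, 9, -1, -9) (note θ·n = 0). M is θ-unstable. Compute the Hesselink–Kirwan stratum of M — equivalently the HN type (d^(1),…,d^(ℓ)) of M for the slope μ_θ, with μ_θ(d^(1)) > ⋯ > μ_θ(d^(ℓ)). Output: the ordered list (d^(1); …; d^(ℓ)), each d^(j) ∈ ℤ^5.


Interval decomposition of M: I[1,3], I[1,5], I[3,4].
HN type (ℓ=5): μ^(1)=9; μ^(2)=4; μ^(3)=-1/3; μ^(4)=-1; μ^(5)=-7

((0, 0, 1, 0, 0); (0, 0, 1, 1, 0); (0, 0, 1, 1, 1); (0, 2, 0, 0, 0); (2, 0, 0, 0, 0))


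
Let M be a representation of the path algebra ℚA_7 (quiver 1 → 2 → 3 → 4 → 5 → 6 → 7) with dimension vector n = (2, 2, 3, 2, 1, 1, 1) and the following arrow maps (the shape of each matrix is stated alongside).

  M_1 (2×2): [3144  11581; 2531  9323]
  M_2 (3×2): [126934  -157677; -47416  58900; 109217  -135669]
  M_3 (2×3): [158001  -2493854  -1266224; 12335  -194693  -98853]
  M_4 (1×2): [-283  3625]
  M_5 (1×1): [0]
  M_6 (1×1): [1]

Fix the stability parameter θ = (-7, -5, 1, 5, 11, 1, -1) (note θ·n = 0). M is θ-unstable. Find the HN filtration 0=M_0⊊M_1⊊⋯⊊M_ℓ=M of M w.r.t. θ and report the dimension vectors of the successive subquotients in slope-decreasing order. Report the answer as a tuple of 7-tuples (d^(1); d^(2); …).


Interval decomposition of M: I[1,4], I[1,5], I[3,3], I[6,7].
HN type (ℓ=6): μ^(1)=11; μ^(2)=5; μ^(3)=1; μ^(4)=0; μ^(5)=-5; μ^(6)=-7

((0, 0, 0, 0, 1, 0, 0); (0, 0, 0, 2, 0, 0, 0); (0, 0, 3, 0, 0, 0, 0); (0, 0, 0, 0, 0, 1, 1); (0, 2, 0, 0, 0, 0, 0); (2, 0, 0, 0, 0, 0, 0))


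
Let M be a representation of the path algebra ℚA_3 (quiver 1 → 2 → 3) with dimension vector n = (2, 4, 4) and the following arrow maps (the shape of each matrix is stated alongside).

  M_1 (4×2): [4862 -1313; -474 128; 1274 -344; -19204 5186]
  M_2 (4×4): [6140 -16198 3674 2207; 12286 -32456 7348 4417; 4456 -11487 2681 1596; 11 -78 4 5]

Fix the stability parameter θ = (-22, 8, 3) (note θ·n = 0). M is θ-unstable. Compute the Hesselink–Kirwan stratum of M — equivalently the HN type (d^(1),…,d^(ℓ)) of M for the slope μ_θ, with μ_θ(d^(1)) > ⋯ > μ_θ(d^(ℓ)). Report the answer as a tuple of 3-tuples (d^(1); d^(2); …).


Interval decomposition of M: I[1,2], I[1,3], I[2,3]^2, I[3,3].
HN type (ℓ=4): μ^(1)=8; μ^(2)=11/2; μ^(3)=3; μ^(4)=-22

((0, 1, 0); (0, 3, 3); (0, 0, 1); (2, 0, 0))


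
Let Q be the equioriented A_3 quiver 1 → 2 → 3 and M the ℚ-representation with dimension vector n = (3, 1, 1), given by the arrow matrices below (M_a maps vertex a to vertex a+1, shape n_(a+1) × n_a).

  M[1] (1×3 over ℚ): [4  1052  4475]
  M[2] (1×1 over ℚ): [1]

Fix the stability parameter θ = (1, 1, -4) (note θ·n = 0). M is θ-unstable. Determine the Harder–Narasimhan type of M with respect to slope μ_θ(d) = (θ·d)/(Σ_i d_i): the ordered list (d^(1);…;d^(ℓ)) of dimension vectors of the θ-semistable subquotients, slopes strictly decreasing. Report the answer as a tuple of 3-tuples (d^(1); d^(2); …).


Via rank(M_{q-1}∘⋯∘M_p): M ≅ I[1,1]^2, I[1,3].
μ_θ-semistable layers: μ^(1)=1; μ^(2)=-2/3

((2, 0, 0); (1, 1, 1))


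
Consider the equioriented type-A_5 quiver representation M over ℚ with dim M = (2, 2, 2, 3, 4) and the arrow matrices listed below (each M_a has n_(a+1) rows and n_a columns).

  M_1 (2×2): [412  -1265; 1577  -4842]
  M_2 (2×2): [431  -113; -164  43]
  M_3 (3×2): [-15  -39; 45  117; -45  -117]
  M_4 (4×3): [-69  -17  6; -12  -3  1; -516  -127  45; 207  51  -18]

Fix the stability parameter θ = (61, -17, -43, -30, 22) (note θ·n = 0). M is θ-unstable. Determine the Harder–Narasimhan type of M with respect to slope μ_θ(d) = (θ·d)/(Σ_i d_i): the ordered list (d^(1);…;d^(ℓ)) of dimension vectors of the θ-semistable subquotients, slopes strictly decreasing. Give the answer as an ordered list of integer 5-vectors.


Via rank(M_{q-1}∘⋯∘M_p): M ≅ I[1,3], I[1,4], I[4,5]^2, I[5,5]^2.
μ_θ-semistable layers: μ^(1)=22; μ^(2)=1/3; μ^(3)=-29/4; μ^(4)=-30

((0, 0, 0, 0, 4); (1, 1, 1, 0, 0); (1, 1, 1, 1, 0); (0, 0, 0, 2, 0))


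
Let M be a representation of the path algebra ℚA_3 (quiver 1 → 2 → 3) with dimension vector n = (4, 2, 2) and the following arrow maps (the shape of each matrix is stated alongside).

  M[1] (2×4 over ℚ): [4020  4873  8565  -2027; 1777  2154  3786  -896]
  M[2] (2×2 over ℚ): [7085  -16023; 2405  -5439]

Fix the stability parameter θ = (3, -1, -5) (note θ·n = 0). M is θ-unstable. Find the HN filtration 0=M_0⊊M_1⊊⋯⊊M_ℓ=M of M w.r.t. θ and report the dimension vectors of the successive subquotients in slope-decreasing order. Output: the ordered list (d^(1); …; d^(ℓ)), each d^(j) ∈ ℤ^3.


Interval decomposition of M: I[1,1]^2, I[1,2], I[1,3], I[3,3].
HN type (ℓ=4): μ^(1)=3; μ^(2)=1; μ^(3)=-1; μ^(4)=-5

((2, 0, 0); (1, 1, 0); (1, 1, 1); (0, 0, 1))


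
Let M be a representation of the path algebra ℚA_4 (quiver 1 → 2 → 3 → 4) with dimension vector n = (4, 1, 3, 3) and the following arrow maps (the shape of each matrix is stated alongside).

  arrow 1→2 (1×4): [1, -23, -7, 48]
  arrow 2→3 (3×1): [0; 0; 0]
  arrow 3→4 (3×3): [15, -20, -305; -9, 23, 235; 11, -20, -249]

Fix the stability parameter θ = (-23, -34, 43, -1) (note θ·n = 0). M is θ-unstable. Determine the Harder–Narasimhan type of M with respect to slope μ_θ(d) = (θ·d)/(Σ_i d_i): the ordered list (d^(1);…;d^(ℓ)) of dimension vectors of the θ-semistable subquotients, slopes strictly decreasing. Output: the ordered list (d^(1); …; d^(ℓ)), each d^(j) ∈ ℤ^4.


Barcode: M ≅ I[1,1]^3, I[1,2], I[3,4]^3. HN layers by μ_θ (3 steps, strictly decreasing):
  μ^(1)=21; μ^(2)=-23; μ^(3)=-57/2

((0, 0, 3, 3); (3, 0, 0, 0); (1, 1, 0, 0))


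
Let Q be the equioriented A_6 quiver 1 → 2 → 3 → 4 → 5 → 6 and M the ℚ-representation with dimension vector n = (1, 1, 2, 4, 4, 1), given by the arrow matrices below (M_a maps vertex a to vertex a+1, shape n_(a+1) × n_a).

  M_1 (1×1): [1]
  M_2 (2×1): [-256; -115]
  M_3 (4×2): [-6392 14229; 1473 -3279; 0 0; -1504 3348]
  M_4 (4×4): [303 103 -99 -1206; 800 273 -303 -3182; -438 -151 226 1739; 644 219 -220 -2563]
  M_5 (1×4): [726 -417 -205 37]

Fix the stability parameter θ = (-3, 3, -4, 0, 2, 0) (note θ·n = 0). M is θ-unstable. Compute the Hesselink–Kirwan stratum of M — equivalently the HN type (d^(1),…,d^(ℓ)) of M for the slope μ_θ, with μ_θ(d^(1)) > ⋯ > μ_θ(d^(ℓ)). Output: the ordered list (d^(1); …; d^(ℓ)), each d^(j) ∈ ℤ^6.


Via rank(M_{q-1}∘⋯∘M_p): M ≅ I[1,6], I[3,5], I[4,5]^2.
μ_θ-semistable layers: μ^(1)=2; μ^(2)=1; μ^(3)=0; μ^(4)=-1/2; μ^(5)=-3; μ^(6)=-4

((0, 0, 0, 0, 3, 0); (0, 0, 0, 0, 1, 1); (0, 0, 0, 4, 0, 0); (0, 1, 1, 0, 0, 0); (1, 0, 0, 0, 0, 0); (0, 0, 1, 0, 0, 0))


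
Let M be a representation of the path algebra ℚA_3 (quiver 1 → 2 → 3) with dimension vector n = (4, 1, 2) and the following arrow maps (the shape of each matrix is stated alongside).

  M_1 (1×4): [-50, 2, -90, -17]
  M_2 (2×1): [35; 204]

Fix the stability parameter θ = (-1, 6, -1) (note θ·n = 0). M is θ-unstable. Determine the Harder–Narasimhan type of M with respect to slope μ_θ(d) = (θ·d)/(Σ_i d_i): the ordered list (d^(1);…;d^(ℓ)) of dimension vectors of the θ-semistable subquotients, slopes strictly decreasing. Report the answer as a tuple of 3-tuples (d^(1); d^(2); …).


Interval decomposition of M: I[1,1]^3, I[1,3], I[3,3].
HN type (ℓ=2): μ^(1)=5/2; μ^(2)=-1

((0, 1, 1); (4, 0, 1))


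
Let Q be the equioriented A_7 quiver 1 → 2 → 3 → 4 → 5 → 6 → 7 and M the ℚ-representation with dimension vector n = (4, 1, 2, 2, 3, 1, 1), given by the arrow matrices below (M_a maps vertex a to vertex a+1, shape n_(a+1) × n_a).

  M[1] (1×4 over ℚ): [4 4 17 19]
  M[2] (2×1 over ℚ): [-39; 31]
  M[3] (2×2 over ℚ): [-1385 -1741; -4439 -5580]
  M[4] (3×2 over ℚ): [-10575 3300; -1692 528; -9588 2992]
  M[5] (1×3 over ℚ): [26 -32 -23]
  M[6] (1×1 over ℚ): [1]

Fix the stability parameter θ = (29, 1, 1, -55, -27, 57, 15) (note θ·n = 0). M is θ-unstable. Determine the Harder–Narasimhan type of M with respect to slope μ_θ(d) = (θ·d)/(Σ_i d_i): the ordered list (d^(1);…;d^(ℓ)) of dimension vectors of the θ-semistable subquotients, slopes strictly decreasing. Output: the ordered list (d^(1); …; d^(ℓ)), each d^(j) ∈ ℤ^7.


Interval decomposition of M: I[1,1]^3, I[1,4], I[3,7], I[5,5]^2.
HN type (ℓ=4): μ^(1)=36; μ^(2)=29; μ^(3)=-6; μ^(4)=-27

((0, 0, 0, 0, 0, 1, 1); (3, 0, 0, 0, 0, 0, 0); (1, 1, 1, 1, 0, 0, 0); (0, 0, 1, 1, 3, 0, 0))


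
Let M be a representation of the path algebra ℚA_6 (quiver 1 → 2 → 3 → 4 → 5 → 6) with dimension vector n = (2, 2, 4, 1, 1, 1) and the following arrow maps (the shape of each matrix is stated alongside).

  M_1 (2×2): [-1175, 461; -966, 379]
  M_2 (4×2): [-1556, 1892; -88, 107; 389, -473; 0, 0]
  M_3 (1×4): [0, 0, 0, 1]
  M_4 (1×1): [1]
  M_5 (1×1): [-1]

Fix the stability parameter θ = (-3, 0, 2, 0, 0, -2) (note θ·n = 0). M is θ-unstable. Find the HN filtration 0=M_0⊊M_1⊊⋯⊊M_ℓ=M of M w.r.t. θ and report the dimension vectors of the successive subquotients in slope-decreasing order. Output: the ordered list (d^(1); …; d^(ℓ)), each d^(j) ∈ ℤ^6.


Via rank(M_{q-1}∘⋯∘M_p): M ≅ I[1,3]^2, I[3,3], I[3,6].
μ_θ-semistable layers: μ^(1)=2; μ^(2)=0; μ^(3)=-3

((0, 0, 3, 0, 0, 0); (0, 2, 1, 1, 1, 1); (2, 0, 0, 0, 0, 0))


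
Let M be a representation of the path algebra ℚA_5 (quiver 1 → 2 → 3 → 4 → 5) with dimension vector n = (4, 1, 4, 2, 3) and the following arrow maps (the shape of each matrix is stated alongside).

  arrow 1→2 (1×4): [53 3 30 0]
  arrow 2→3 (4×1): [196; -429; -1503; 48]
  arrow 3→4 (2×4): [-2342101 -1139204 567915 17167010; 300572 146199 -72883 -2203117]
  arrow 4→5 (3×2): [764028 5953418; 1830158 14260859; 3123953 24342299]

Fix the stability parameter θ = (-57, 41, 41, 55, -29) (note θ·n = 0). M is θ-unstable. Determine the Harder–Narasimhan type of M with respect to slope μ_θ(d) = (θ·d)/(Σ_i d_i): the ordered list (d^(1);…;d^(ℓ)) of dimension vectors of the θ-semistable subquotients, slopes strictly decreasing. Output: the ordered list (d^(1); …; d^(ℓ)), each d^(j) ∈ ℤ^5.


Via rank(M_{q-1}∘⋯∘M_p): M ≅ I[1,1]^3, I[1,5], I[3,3]^2, I[3,5], I[5,5].
μ_θ-semistable layers: μ^(1)=41; μ^(2)=27; μ^(3)=67/3; μ^(4)=-29; μ^(5)=-57

((0, 0, 2, 0, 0); (0, 1, 1, 1, 1); (0, 0, 1, 1, 1); (0, 0, 0, 0, 1); (4, 0, 0, 0, 0))


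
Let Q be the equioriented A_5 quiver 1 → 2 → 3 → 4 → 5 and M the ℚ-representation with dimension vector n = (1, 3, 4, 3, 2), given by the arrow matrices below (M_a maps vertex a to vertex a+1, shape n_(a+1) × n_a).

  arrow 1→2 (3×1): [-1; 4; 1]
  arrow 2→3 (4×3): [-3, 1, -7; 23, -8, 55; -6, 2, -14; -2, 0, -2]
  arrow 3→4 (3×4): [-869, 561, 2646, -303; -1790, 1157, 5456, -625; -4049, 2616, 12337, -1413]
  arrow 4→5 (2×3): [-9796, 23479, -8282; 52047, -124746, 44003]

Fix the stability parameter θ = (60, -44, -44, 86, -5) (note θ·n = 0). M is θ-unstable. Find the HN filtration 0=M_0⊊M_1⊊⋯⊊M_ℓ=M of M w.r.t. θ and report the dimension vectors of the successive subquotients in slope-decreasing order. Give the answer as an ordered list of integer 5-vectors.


Interval decomposition of M: I[1,2], I[2,4], I[2,5], I[3,3], I[3,5].
HN type (ℓ=4): μ^(1)=86; μ^(2)=81/2; μ^(3)=8; μ^(4)=-44

((0, 0, 0, 1, 0); (0, 0, 0, 2, 2); (1, 1, 0, 0, 0); (0, 2, 4, 0, 0))


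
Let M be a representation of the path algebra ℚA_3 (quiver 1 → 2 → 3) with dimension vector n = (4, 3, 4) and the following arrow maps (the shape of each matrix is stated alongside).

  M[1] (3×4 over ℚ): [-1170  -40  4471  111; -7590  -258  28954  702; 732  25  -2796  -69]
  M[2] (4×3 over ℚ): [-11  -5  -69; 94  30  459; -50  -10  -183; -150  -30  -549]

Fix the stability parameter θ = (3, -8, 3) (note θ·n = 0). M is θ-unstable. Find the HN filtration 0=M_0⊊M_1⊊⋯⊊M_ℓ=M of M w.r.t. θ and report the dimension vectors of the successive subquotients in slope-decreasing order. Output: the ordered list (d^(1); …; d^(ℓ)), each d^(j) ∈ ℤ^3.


Via rank(M_{q-1}∘⋯∘M_p): M ≅ I[1,1], I[1,2], I[1,3]^2, I[3,3]^2.
μ_θ-semistable layers: μ^(1)=3; μ^(2)=-5/2

((1, 0, 4); (3, 3, 0))


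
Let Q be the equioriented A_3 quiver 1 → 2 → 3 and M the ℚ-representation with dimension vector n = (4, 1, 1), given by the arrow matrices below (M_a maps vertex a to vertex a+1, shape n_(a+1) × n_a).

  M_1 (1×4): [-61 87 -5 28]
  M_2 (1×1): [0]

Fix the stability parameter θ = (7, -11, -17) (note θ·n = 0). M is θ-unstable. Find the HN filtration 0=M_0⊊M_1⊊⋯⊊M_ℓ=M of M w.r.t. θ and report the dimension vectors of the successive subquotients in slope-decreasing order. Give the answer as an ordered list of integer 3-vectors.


Via rank(M_{q-1}∘⋯∘M_p): M ≅ I[1,1]^3, I[1,2], I[3,3].
μ_θ-semistable layers: μ^(1)=7; μ^(2)=-2; μ^(3)=-17

((3, 0, 0); (1, 1, 0); (0, 0, 1))


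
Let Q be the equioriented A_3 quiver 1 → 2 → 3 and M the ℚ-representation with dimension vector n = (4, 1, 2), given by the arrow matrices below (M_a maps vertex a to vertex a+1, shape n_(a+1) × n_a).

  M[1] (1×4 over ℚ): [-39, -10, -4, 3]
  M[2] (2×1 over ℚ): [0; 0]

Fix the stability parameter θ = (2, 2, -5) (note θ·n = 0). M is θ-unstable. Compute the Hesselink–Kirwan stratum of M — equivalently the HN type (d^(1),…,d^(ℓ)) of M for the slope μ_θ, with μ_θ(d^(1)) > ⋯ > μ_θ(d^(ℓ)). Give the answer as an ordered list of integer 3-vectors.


Interval decomposition of M: I[1,1]^3, I[1,2], I[3,3]^2.
HN type (ℓ=2): μ^(1)=2; μ^(2)=-5

((4, 1, 0); (0, 0, 2))


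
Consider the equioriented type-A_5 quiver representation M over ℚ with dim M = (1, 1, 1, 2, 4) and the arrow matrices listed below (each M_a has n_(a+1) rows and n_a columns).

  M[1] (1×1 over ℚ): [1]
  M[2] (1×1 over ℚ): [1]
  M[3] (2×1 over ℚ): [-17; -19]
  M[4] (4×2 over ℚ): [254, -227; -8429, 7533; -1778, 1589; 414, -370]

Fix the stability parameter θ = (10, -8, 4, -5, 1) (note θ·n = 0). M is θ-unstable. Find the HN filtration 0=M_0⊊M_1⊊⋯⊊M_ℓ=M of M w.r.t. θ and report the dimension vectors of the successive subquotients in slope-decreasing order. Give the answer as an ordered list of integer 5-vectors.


Barcode: M ≅ I[1,5], I[4,5], I[5,5]^2. HN layers by μ_θ (3 steps, strictly decreasing):
  μ^(1)=1; μ^(2)=1/4; μ^(3)=-5

((0, 0, 0, 0, 4); (1, 1, 1, 1, 0); (0, 0, 0, 1, 0))


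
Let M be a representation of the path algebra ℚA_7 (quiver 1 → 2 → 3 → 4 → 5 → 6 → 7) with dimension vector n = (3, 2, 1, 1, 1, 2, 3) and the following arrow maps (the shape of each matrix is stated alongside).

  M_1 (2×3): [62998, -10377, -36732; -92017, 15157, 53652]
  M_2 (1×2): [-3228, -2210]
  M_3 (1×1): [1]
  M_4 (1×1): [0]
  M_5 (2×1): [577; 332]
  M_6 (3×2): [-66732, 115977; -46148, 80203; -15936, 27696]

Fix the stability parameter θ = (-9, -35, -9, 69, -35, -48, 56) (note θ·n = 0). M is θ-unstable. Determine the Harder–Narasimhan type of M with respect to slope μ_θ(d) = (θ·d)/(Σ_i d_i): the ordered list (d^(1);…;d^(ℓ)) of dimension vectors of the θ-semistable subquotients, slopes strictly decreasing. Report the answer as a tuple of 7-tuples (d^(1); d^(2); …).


Via rank(M_{q-1}∘⋯∘M_p): M ≅ I[1,1], I[1,2], I[1,4], I[5,6], I[6,7], I[7,7]^2.
μ_θ-semistable layers: μ^(1)=69; μ^(2)=56; μ^(3)=-9; μ^(4)=-22; μ^(5)=-83/2; μ^(6)=-48

((0, 0, 0, 1, 0, 0, 0); (0, 0, 0, 0, 0, 0, 3); (1, 0, 1, 0, 0, 0, 0); (2, 2, 0, 0, 0, 0, 0); (0, 0, 0, 0, 1, 1, 0); (0, 0, 0, 0, 0, 1, 0))


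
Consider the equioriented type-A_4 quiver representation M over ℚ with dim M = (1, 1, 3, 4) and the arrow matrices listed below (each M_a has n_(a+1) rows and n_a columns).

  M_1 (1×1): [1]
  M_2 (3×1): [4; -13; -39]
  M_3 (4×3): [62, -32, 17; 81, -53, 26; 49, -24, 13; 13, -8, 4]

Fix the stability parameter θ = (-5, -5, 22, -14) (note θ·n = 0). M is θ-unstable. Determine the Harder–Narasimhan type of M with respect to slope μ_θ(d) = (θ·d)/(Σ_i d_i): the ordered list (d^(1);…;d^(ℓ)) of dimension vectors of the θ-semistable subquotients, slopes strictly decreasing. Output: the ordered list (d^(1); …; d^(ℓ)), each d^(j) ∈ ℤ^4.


Barcode: M ≅ I[1,4], I[3,4]^2, I[4,4]. HN layers by μ_θ (3 steps, strictly decreasing):
  μ^(1)=4; μ^(2)=-5; μ^(3)=-14

((0, 0, 3, 3); (1, 1, 0, 0); (0, 0, 0, 1))


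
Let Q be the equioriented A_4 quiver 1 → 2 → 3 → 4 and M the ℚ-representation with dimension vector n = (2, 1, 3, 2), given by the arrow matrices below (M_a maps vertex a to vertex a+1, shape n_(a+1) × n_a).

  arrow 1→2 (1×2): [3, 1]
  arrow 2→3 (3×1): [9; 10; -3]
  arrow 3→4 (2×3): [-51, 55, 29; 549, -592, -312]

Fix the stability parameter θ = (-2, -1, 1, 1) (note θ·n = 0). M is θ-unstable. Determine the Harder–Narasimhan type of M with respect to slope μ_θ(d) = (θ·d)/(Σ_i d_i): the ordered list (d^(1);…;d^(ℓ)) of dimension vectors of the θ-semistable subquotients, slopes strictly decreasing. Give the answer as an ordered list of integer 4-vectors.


Barcode: M ≅ I[1,1], I[1,4], I[3,3], I[3,4]. HN layers by μ_θ (3 steps, strictly decreasing):
  μ^(1)=1; μ^(2)=-1; μ^(3)=-2

((0, 0, 3, 2); (0, 1, 0, 0); (2, 0, 0, 0))


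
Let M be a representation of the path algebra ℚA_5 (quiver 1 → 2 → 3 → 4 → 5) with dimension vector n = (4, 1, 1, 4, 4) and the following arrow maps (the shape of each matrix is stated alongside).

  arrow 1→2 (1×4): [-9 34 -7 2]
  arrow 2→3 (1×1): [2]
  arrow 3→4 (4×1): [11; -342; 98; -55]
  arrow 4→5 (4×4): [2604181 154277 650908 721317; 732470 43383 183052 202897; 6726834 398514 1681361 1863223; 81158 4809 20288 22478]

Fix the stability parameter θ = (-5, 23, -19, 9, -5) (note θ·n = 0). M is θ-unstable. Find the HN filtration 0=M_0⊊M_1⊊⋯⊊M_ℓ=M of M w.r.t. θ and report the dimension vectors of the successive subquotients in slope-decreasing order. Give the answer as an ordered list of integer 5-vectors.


Barcode: M ≅ I[1,1]^3, I[1,5], I[4,5]^3. HN layers by μ_θ (2 steps, strictly decreasing):
  μ^(1)=2; μ^(2)=-5

((0, 1, 1, 4, 4); (4, 0, 0, 0, 0))


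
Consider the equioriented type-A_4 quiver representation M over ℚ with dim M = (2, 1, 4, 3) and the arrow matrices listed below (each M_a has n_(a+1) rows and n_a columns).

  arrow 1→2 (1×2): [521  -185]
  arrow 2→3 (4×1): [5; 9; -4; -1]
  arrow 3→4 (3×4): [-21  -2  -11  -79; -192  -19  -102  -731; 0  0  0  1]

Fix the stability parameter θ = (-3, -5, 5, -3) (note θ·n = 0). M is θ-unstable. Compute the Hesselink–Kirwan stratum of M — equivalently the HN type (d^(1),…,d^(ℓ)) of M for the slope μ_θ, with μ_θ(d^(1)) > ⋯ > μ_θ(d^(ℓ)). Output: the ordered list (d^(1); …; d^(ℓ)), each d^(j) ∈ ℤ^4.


Barcode: M ≅ I[1,1], I[1,4], I[3,3], I[3,4]^2. HN layers by μ_θ (4 steps, strictly decreasing):
  μ^(1)=5; μ^(2)=1; μ^(3)=-3; μ^(4)=-4

((0, 0, 1, 0); (0, 0, 3, 3); (1, 0, 0, 0); (1, 1, 0, 0))


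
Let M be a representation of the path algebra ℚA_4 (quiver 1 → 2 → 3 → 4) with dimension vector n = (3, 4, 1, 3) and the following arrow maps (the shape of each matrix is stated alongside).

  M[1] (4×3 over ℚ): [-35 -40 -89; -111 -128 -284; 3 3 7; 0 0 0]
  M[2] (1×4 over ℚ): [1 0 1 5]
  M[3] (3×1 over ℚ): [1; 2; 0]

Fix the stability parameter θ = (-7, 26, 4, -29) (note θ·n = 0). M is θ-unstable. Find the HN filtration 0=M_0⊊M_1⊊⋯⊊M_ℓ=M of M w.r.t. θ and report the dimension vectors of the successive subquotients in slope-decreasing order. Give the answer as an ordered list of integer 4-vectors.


Interval decomposition of M: I[1,2]^2, I[1,4], I[2,2], I[4,4]^2.
HN type (ℓ=4): μ^(1)=26; μ^(2)=1/3; μ^(3)=-7; μ^(4)=-29

((0, 3, 0, 0); (0, 1, 1, 1); (3, 0, 0, 0); (0, 0, 0, 2))


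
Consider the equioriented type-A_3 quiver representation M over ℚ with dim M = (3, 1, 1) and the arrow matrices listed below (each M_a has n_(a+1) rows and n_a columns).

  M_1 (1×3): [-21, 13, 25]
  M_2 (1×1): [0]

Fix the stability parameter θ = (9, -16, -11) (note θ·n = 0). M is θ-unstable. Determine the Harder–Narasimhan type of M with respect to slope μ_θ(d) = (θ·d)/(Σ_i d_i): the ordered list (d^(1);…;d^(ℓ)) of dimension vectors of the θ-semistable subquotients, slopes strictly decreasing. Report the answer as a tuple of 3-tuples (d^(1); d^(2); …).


Interval decomposition of M: I[1,1]^2, I[1,2], I[3,3].
HN type (ℓ=3): μ^(1)=9; μ^(2)=-7/2; μ^(3)=-11

((2, 0, 0); (1, 1, 0); (0, 0, 1))


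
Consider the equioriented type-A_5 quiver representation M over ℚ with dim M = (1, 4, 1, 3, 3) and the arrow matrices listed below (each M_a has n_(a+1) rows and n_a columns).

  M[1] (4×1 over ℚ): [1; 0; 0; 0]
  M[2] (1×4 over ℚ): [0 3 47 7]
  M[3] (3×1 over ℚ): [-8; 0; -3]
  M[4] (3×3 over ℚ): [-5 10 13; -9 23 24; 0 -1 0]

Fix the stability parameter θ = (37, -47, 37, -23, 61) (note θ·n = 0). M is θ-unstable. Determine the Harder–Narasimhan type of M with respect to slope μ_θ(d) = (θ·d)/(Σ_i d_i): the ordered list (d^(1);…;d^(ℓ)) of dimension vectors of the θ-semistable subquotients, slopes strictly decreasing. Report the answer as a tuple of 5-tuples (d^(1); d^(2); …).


Interval decomposition of M: I[1,2], I[2,2]^2, I[2,5], I[4,5]^2.
HN type (ℓ=5): μ^(1)=61; μ^(2)=7; μ^(3)=-5; μ^(4)=-23; μ^(5)=-47

((0, 0, 0, 0, 3); (0, 0, 1, 1, 0); (1, 1, 0, 0, 0); (0, 0, 0, 2, 0); (0, 3, 0, 0, 0))


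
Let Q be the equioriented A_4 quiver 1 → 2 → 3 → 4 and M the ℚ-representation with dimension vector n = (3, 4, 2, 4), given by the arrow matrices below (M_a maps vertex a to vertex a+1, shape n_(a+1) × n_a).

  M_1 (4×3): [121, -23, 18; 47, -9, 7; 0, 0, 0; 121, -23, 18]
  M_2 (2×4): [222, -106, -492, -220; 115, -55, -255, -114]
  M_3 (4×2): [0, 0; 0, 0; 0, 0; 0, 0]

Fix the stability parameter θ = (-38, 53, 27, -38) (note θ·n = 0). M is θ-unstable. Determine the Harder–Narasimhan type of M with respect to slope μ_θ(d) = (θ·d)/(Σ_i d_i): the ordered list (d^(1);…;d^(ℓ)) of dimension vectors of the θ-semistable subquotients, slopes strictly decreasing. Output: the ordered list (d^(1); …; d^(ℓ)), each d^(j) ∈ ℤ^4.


Barcode: M ≅ I[1,1], I[1,3]^2, I[2,2]^2, I[4,4]^4. HN layers by μ_θ (3 steps, strictly decreasing):
  μ^(1)=53; μ^(2)=40; μ^(3)=-38

((0, 2, 0, 0); (0, 2, 2, 0); (3, 0, 0, 4))


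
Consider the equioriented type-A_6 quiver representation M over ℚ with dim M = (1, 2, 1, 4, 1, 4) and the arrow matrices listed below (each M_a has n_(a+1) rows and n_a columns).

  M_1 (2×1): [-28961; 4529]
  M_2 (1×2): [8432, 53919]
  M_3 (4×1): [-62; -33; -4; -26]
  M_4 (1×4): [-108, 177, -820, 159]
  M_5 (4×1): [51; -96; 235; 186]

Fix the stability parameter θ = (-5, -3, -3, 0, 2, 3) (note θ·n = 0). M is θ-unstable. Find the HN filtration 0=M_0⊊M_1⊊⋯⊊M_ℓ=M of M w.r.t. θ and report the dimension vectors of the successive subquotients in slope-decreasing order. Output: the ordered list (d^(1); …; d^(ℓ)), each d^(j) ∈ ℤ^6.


Via rank(M_{q-1}∘⋯∘M_p): M ≅ I[1,6], I[2,2], I[4,4]^3, I[6,6]^3.
μ_θ-semistable layers: μ^(1)=3; μ^(2)=2; μ^(3)=0; μ^(4)=-3; μ^(5)=-5

((0, 0, 0, 0, 0, 4); (0, 0, 0, 0, 1, 0); (0, 0, 0, 4, 0, 0); (0, 2, 1, 0, 0, 0); (1, 0, 0, 0, 0, 0))


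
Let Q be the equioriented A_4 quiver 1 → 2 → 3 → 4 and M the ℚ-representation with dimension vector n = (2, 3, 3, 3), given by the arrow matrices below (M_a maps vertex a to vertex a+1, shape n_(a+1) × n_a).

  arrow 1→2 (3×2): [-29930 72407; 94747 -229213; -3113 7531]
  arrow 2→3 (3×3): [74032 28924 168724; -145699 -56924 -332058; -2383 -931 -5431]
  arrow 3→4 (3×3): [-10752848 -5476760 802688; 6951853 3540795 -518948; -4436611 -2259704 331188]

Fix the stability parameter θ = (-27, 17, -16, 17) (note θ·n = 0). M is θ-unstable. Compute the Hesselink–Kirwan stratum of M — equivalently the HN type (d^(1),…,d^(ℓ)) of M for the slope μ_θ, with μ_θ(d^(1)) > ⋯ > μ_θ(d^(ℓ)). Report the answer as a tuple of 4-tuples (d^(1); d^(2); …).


Interval decomposition of M: I[1,2], I[1,4], I[2,3], I[3,4], I[4,4].
HN type (ℓ=4): μ^(1)=17; μ^(2)=1/2; μ^(3)=-16; μ^(4)=-27

((0, 1, 0, 3); (0, 2, 2, 0); (0, 0, 1, 0); (2, 0, 0, 0))


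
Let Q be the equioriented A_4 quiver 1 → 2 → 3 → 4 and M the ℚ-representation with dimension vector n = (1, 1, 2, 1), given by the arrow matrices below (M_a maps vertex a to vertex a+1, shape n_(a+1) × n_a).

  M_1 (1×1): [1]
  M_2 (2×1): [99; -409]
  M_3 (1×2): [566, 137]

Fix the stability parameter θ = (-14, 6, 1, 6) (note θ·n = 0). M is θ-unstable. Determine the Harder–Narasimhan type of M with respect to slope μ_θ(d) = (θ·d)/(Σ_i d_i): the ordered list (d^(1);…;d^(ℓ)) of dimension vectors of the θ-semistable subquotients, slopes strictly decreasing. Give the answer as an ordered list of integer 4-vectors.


Interval decomposition of M: I[1,4], I[3,3].
HN type (ℓ=4): μ^(1)=6; μ^(2)=7/2; μ^(3)=1; μ^(4)=-14

((0, 0, 0, 1); (0, 1, 1, 0); (0, 0, 1, 0); (1, 0, 0, 0))


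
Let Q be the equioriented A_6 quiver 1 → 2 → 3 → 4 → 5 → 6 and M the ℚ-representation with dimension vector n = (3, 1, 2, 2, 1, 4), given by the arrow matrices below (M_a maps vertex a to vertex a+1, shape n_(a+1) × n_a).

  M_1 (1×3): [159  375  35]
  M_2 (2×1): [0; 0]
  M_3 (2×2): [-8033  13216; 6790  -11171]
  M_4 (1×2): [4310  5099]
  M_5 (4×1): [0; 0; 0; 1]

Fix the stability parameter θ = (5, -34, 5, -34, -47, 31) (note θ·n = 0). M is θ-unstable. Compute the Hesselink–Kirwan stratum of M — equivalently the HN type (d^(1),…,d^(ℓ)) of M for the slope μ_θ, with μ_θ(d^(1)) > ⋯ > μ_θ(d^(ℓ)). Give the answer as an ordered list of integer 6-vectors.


Via rank(M_{q-1}∘⋯∘M_p): M ≅ I[1,1]^2, I[1,2], I[3,4], I[3,6], I[6,6]^3.
μ_θ-semistable layers: μ^(1)=31; μ^(2)=5; μ^(3)=-29/2; μ^(4)=-76/3

((0, 0, 0, 0, 0, 4); (2, 0, 0, 0, 0, 0); (1, 1, 1, 1, 0, 0); (0, 0, 1, 1, 1, 0))


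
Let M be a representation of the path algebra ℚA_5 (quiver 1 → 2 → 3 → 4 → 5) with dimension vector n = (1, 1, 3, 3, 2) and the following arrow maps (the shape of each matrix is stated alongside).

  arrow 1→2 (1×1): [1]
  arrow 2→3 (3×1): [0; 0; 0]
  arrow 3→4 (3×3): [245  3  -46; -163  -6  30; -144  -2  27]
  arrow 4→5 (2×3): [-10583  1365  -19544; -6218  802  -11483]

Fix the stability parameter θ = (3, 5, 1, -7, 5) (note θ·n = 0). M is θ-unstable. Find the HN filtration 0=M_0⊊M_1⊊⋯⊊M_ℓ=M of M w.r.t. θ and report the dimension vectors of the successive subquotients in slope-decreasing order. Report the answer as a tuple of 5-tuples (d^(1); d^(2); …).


Via rank(M_{q-1}∘⋯∘M_p): M ≅ I[1,2], I[3,4], I[3,5]^2.
μ_θ-semistable layers: μ^(1)=5; μ^(2)=3; μ^(3)=-3

((0, 1, 0, 0, 2); (1, 0, 0, 0, 0); (0, 0, 3, 3, 0))


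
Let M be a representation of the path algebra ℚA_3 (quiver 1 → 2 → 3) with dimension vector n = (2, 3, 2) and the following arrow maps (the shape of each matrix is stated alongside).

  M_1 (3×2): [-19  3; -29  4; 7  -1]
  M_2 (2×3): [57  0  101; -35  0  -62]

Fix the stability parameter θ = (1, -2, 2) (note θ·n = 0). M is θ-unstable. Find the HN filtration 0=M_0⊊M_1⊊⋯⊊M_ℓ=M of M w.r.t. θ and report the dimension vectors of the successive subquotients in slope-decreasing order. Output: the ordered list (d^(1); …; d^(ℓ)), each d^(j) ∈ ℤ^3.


Barcode: M ≅ I[1,3]^2, I[2,2]. HN layers by μ_θ (3 steps, strictly decreasing):
  μ^(1)=2; μ^(2)=-1/2; μ^(3)=-2

((0, 0, 2); (2, 2, 0); (0, 1, 0))


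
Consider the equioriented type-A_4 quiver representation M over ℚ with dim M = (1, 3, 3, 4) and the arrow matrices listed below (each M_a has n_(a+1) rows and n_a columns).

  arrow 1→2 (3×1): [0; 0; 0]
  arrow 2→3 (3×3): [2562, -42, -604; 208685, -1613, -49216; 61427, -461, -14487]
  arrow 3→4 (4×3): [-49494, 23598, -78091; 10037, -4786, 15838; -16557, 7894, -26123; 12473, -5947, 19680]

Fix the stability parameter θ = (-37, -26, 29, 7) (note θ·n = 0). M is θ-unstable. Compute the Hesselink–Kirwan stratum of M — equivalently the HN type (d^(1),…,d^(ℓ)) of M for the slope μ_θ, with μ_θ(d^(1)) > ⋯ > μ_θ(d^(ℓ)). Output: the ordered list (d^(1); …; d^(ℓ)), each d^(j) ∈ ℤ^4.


Interval decomposition of M: I[1,1], I[2,2], I[2,4]^2, I[3,4], I[4,4].
HN type (ℓ=4): μ^(1)=18; μ^(2)=7; μ^(3)=-26; μ^(4)=-37

((0, 0, 3, 3); (0, 0, 0, 1); (0, 3, 0, 0); (1, 0, 0, 0))
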